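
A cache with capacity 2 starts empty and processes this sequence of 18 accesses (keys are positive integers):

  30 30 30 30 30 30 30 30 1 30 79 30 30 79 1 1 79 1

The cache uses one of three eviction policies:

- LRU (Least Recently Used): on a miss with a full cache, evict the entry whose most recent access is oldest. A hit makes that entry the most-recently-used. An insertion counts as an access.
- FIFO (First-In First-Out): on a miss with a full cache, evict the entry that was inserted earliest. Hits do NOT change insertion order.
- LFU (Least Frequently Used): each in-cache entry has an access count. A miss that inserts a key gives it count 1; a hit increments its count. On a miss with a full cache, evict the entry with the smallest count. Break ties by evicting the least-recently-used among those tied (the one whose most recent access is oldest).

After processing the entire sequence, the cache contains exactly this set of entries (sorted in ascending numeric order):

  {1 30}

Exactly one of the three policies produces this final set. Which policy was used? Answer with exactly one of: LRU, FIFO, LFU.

Answer: LFU

Derivation:
Simulating under each policy and comparing final sets:
  LRU: final set = {1 79} -> differs
  FIFO: final set = {1 79} -> differs
  LFU: final set = {1 30} -> MATCHES target
Only LFU produces the target set.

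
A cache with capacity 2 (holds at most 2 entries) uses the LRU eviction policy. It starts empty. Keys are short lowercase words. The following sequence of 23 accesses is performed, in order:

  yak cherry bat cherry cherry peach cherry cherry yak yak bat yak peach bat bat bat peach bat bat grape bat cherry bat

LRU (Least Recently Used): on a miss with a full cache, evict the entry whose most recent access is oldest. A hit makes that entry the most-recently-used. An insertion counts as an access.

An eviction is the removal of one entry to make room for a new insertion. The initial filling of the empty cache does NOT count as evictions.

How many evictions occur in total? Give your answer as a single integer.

LRU simulation (capacity=2):
  1. access yak: MISS. Cache (LRU->MRU): [yak]
  2. access cherry: MISS. Cache (LRU->MRU): [yak cherry]
  3. access bat: MISS, evict yak. Cache (LRU->MRU): [cherry bat]
  4. access cherry: HIT. Cache (LRU->MRU): [bat cherry]
  5. access cherry: HIT. Cache (LRU->MRU): [bat cherry]
  6. access peach: MISS, evict bat. Cache (LRU->MRU): [cherry peach]
  7. access cherry: HIT. Cache (LRU->MRU): [peach cherry]
  8. access cherry: HIT. Cache (LRU->MRU): [peach cherry]
  9. access yak: MISS, evict peach. Cache (LRU->MRU): [cherry yak]
  10. access yak: HIT. Cache (LRU->MRU): [cherry yak]
  11. access bat: MISS, evict cherry. Cache (LRU->MRU): [yak bat]
  12. access yak: HIT. Cache (LRU->MRU): [bat yak]
  13. access peach: MISS, evict bat. Cache (LRU->MRU): [yak peach]
  14. access bat: MISS, evict yak. Cache (LRU->MRU): [peach bat]
  15. access bat: HIT. Cache (LRU->MRU): [peach bat]
  16. access bat: HIT. Cache (LRU->MRU): [peach bat]
  17. access peach: HIT. Cache (LRU->MRU): [bat peach]
  18. access bat: HIT. Cache (LRU->MRU): [peach bat]
  19. access bat: HIT. Cache (LRU->MRU): [peach bat]
  20. access grape: MISS, evict peach. Cache (LRU->MRU): [bat grape]
  21. access bat: HIT. Cache (LRU->MRU): [grape bat]
  22. access cherry: MISS, evict grape. Cache (LRU->MRU): [bat cherry]
  23. access bat: HIT. Cache (LRU->MRU): [cherry bat]
Total: 13 hits, 10 misses, 8 evictions

Answer: 8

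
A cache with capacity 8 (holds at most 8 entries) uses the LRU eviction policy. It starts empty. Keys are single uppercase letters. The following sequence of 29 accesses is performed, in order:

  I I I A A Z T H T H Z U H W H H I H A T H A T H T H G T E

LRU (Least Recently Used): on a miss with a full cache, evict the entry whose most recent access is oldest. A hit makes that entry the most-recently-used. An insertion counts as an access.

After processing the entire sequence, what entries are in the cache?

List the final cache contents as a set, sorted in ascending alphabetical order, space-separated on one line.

Answer: A E G H I T U W

Derivation:
LRU simulation (capacity=8):
  1. access I: MISS. Cache (LRU->MRU): [I]
  2. access I: HIT. Cache (LRU->MRU): [I]
  3. access I: HIT. Cache (LRU->MRU): [I]
  4. access A: MISS. Cache (LRU->MRU): [I A]
  5. access A: HIT. Cache (LRU->MRU): [I A]
  6. access Z: MISS. Cache (LRU->MRU): [I A Z]
  7. access T: MISS. Cache (LRU->MRU): [I A Z T]
  8. access H: MISS. Cache (LRU->MRU): [I A Z T H]
  9. access T: HIT. Cache (LRU->MRU): [I A Z H T]
  10. access H: HIT. Cache (LRU->MRU): [I A Z T H]
  11. access Z: HIT. Cache (LRU->MRU): [I A T H Z]
  12. access U: MISS. Cache (LRU->MRU): [I A T H Z U]
  13. access H: HIT. Cache (LRU->MRU): [I A T Z U H]
  14. access W: MISS. Cache (LRU->MRU): [I A T Z U H W]
  15. access H: HIT. Cache (LRU->MRU): [I A T Z U W H]
  16. access H: HIT. Cache (LRU->MRU): [I A T Z U W H]
  17. access I: HIT. Cache (LRU->MRU): [A T Z U W H I]
  18. access H: HIT. Cache (LRU->MRU): [A T Z U W I H]
  19. access A: HIT. Cache (LRU->MRU): [T Z U W I H A]
  20. access T: HIT. Cache (LRU->MRU): [Z U W I H A T]
  21. access H: HIT. Cache (LRU->MRU): [Z U W I A T H]
  22. access A: HIT. Cache (LRU->MRU): [Z U W I T H A]
  23. access T: HIT. Cache (LRU->MRU): [Z U W I H A T]
  24. access H: HIT. Cache (LRU->MRU): [Z U W I A T H]
  25. access T: HIT. Cache (LRU->MRU): [Z U W I A H T]
  26. access H: HIT. Cache (LRU->MRU): [Z U W I A T H]
  27. access G: MISS. Cache (LRU->MRU): [Z U W I A T H G]
  28. access T: HIT. Cache (LRU->MRU): [Z U W I A H G T]
  29. access E: MISS, evict Z. Cache (LRU->MRU): [U W I A H G T E]
Total: 20 hits, 9 misses, 1 evictions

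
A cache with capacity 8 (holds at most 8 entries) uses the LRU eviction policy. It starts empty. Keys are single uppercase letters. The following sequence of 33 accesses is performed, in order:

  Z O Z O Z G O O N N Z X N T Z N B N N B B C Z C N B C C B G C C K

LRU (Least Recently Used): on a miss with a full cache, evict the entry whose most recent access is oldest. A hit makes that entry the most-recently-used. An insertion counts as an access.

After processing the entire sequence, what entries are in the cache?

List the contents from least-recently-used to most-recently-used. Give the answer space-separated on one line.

Answer: X T Z N B G C K

Derivation:
LRU simulation (capacity=8):
  1. access Z: MISS. Cache (LRU->MRU): [Z]
  2. access O: MISS. Cache (LRU->MRU): [Z O]
  3. access Z: HIT. Cache (LRU->MRU): [O Z]
  4. access O: HIT. Cache (LRU->MRU): [Z O]
  5. access Z: HIT. Cache (LRU->MRU): [O Z]
  6. access G: MISS. Cache (LRU->MRU): [O Z G]
  7. access O: HIT. Cache (LRU->MRU): [Z G O]
  8. access O: HIT. Cache (LRU->MRU): [Z G O]
  9. access N: MISS. Cache (LRU->MRU): [Z G O N]
  10. access N: HIT. Cache (LRU->MRU): [Z G O N]
  11. access Z: HIT. Cache (LRU->MRU): [G O N Z]
  12. access X: MISS. Cache (LRU->MRU): [G O N Z X]
  13. access N: HIT. Cache (LRU->MRU): [G O Z X N]
  14. access T: MISS. Cache (LRU->MRU): [G O Z X N T]
  15. access Z: HIT. Cache (LRU->MRU): [G O X N T Z]
  16. access N: HIT. Cache (LRU->MRU): [G O X T Z N]
  17. access B: MISS. Cache (LRU->MRU): [G O X T Z N B]
  18. access N: HIT. Cache (LRU->MRU): [G O X T Z B N]
  19. access N: HIT. Cache (LRU->MRU): [G O X T Z B N]
  20. access B: HIT. Cache (LRU->MRU): [G O X T Z N B]
  21. access B: HIT. Cache (LRU->MRU): [G O X T Z N B]
  22. access C: MISS. Cache (LRU->MRU): [G O X T Z N B C]
  23. access Z: HIT. Cache (LRU->MRU): [G O X T N B C Z]
  24. access C: HIT. Cache (LRU->MRU): [G O X T N B Z C]
  25. access N: HIT. Cache (LRU->MRU): [G O X T B Z C N]
  26. access B: HIT. Cache (LRU->MRU): [G O X T Z C N B]
  27. access C: HIT. Cache (LRU->MRU): [G O X T Z N B C]
  28. access C: HIT. Cache (LRU->MRU): [G O X T Z N B C]
  29. access B: HIT. Cache (LRU->MRU): [G O X T Z N C B]
  30. access G: HIT. Cache (LRU->MRU): [O X T Z N C B G]
  31. access C: HIT. Cache (LRU->MRU): [O X T Z N B G C]
  32. access C: HIT. Cache (LRU->MRU): [O X T Z N B G C]
  33. access K: MISS, evict O. Cache (LRU->MRU): [X T Z N B G C K]
Total: 24 hits, 9 misses, 1 evictions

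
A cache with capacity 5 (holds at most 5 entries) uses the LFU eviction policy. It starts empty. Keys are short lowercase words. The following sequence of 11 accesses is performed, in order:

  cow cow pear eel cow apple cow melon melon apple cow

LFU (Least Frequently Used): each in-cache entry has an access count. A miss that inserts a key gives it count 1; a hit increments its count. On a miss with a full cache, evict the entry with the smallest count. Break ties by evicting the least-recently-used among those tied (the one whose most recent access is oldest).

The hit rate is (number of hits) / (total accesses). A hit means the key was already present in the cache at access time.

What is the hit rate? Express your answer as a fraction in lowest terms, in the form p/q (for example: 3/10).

Answer: 6/11

Derivation:
LFU simulation (capacity=5):
  1. access cow: MISS. Cache: [cow(c=1)]
  2. access cow: HIT, count now 2. Cache: [cow(c=2)]
  3. access pear: MISS. Cache: [pear(c=1) cow(c=2)]
  4. access eel: MISS. Cache: [pear(c=1) eel(c=1) cow(c=2)]
  5. access cow: HIT, count now 3. Cache: [pear(c=1) eel(c=1) cow(c=3)]
  6. access apple: MISS. Cache: [pear(c=1) eel(c=1) apple(c=1) cow(c=3)]
  7. access cow: HIT, count now 4. Cache: [pear(c=1) eel(c=1) apple(c=1) cow(c=4)]
  8. access melon: MISS. Cache: [pear(c=1) eel(c=1) apple(c=1) melon(c=1) cow(c=4)]
  9. access melon: HIT, count now 2. Cache: [pear(c=1) eel(c=1) apple(c=1) melon(c=2) cow(c=4)]
  10. access apple: HIT, count now 2. Cache: [pear(c=1) eel(c=1) melon(c=2) apple(c=2) cow(c=4)]
  11. access cow: HIT, count now 5. Cache: [pear(c=1) eel(c=1) melon(c=2) apple(c=2) cow(c=5)]
Total: 6 hits, 5 misses, 0 evictions

Hit rate = 6/11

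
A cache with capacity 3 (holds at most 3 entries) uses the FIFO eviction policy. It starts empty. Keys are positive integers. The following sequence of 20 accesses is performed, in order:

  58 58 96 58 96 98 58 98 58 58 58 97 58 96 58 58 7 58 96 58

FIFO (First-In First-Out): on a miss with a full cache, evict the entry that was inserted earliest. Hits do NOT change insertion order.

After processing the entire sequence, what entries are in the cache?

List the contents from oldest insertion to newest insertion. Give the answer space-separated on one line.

Answer: 58 96 7

Derivation:
FIFO simulation (capacity=3):
  1. access 58: MISS. Cache (old->new): [58]
  2. access 58: HIT. Cache (old->new): [58]
  3. access 96: MISS. Cache (old->new): [58 96]
  4. access 58: HIT. Cache (old->new): [58 96]
  5. access 96: HIT. Cache (old->new): [58 96]
  6. access 98: MISS. Cache (old->new): [58 96 98]
  7. access 58: HIT. Cache (old->new): [58 96 98]
  8. access 98: HIT. Cache (old->new): [58 96 98]
  9. access 58: HIT. Cache (old->new): [58 96 98]
  10. access 58: HIT. Cache (old->new): [58 96 98]
  11. access 58: HIT. Cache (old->new): [58 96 98]
  12. access 97: MISS, evict 58. Cache (old->new): [96 98 97]
  13. access 58: MISS, evict 96. Cache (old->new): [98 97 58]
  14. access 96: MISS, evict 98. Cache (old->new): [97 58 96]
  15. access 58: HIT. Cache (old->new): [97 58 96]
  16. access 58: HIT. Cache (old->new): [97 58 96]
  17. access 7: MISS, evict 97. Cache (old->new): [58 96 7]
  18. access 58: HIT. Cache (old->new): [58 96 7]
  19. access 96: HIT. Cache (old->new): [58 96 7]
  20. access 58: HIT. Cache (old->new): [58 96 7]
Total: 13 hits, 7 misses, 4 evictions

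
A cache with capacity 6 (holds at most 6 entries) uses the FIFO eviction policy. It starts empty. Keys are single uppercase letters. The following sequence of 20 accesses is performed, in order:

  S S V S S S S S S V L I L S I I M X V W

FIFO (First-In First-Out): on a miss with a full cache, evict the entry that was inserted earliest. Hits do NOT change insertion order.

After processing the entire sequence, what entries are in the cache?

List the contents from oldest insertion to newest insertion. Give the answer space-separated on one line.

FIFO simulation (capacity=6):
  1. access S: MISS. Cache (old->new): [S]
  2. access S: HIT. Cache (old->new): [S]
  3. access V: MISS. Cache (old->new): [S V]
  4. access S: HIT. Cache (old->new): [S V]
  5. access S: HIT. Cache (old->new): [S V]
  6. access S: HIT. Cache (old->new): [S V]
  7. access S: HIT. Cache (old->new): [S V]
  8. access S: HIT. Cache (old->new): [S V]
  9. access S: HIT. Cache (old->new): [S V]
  10. access V: HIT. Cache (old->new): [S V]
  11. access L: MISS. Cache (old->new): [S V L]
  12. access I: MISS. Cache (old->new): [S V L I]
  13. access L: HIT. Cache (old->new): [S V L I]
  14. access S: HIT. Cache (old->new): [S V L I]
  15. access I: HIT. Cache (old->new): [S V L I]
  16. access I: HIT. Cache (old->new): [S V L I]
  17. access M: MISS. Cache (old->new): [S V L I M]
  18. access X: MISS. Cache (old->new): [S V L I M X]
  19. access V: HIT. Cache (old->new): [S V L I M X]
  20. access W: MISS, evict S. Cache (old->new): [V L I M X W]
Total: 13 hits, 7 misses, 1 evictions

Answer: V L I M X W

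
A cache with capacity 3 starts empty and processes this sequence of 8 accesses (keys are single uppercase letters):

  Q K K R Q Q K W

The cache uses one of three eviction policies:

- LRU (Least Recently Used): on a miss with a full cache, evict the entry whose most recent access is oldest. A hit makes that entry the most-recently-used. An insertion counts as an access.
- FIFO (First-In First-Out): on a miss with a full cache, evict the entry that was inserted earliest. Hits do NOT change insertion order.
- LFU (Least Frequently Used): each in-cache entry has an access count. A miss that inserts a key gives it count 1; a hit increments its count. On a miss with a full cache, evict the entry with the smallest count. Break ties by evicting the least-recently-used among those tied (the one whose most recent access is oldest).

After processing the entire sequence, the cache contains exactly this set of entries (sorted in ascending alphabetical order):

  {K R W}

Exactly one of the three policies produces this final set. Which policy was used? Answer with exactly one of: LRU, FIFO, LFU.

Answer: FIFO

Derivation:
Simulating under each policy and comparing final sets:
  LRU: final set = {K Q W} -> differs
  FIFO: final set = {K R W} -> MATCHES target
  LFU: final set = {K Q W} -> differs
Only FIFO produces the target set.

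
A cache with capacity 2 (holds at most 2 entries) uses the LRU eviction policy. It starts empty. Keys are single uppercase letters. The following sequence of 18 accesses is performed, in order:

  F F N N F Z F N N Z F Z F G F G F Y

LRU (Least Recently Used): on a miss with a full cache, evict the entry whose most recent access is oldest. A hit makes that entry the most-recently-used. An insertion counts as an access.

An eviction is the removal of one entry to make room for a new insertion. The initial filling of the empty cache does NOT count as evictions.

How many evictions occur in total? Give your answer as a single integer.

LRU simulation (capacity=2):
  1. access F: MISS. Cache (LRU->MRU): [F]
  2. access F: HIT. Cache (LRU->MRU): [F]
  3. access N: MISS. Cache (LRU->MRU): [F N]
  4. access N: HIT. Cache (LRU->MRU): [F N]
  5. access F: HIT. Cache (LRU->MRU): [N F]
  6. access Z: MISS, evict N. Cache (LRU->MRU): [F Z]
  7. access F: HIT. Cache (LRU->MRU): [Z F]
  8. access N: MISS, evict Z. Cache (LRU->MRU): [F N]
  9. access N: HIT. Cache (LRU->MRU): [F N]
  10. access Z: MISS, evict F. Cache (LRU->MRU): [N Z]
  11. access F: MISS, evict N. Cache (LRU->MRU): [Z F]
  12. access Z: HIT. Cache (LRU->MRU): [F Z]
  13. access F: HIT. Cache (LRU->MRU): [Z F]
  14. access G: MISS, evict Z. Cache (LRU->MRU): [F G]
  15. access F: HIT. Cache (LRU->MRU): [G F]
  16. access G: HIT. Cache (LRU->MRU): [F G]
  17. access F: HIT. Cache (LRU->MRU): [G F]
  18. access Y: MISS, evict G. Cache (LRU->MRU): [F Y]
Total: 10 hits, 8 misses, 6 evictions

Answer: 6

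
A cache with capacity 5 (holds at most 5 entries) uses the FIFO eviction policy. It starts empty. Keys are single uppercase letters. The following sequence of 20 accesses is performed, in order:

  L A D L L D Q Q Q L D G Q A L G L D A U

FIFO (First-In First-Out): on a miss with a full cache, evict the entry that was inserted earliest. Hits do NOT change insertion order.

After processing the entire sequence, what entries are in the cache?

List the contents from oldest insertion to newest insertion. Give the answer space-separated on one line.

FIFO simulation (capacity=5):
  1. access L: MISS. Cache (old->new): [L]
  2. access A: MISS. Cache (old->new): [L A]
  3. access D: MISS. Cache (old->new): [L A D]
  4. access L: HIT. Cache (old->new): [L A D]
  5. access L: HIT. Cache (old->new): [L A D]
  6. access D: HIT. Cache (old->new): [L A D]
  7. access Q: MISS. Cache (old->new): [L A D Q]
  8. access Q: HIT. Cache (old->new): [L A D Q]
  9. access Q: HIT. Cache (old->new): [L A D Q]
  10. access L: HIT. Cache (old->new): [L A D Q]
  11. access D: HIT. Cache (old->new): [L A D Q]
  12. access G: MISS. Cache (old->new): [L A D Q G]
  13. access Q: HIT. Cache (old->new): [L A D Q G]
  14. access A: HIT. Cache (old->new): [L A D Q G]
  15. access L: HIT. Cache (old->new): [L A D Q G]
  16. access G: HIT. Cache (old->new): [L A D Q G]
  17. access L: HIT. Cache (old->new): [L A D Q G]
  18. access D: HIT. Cache (old->new): [L A D Q G]
  19. access A: HIT. Cache (old->new): [L A D Q G]
  20. access U: MISS, evict L. Cache (old->new): [A D Q G U]
Total: 14 hits, 6 misses, 1 evictions

Answer: A D Q G U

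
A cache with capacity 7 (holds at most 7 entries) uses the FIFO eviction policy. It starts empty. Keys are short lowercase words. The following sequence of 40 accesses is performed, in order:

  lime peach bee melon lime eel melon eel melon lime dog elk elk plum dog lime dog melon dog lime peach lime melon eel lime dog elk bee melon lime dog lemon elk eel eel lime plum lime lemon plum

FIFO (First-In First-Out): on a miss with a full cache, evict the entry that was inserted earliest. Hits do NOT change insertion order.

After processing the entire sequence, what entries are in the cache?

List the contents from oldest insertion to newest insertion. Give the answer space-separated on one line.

Answer: plum lime peach bee melon lemon eel

Derivation:
FIFO simulation (capacity=7):
  1. access lime: MISS. Cache (old->new): [lime]
  2. access peach: MISS. Cache (old->new): [lime peach]
  3. access bee: MISS. Cache (old->new): [lime peach bee]
  4. access melon: MISS. Cache (old->new): [lime peach bee melon]
  5. access lime: HIT. Cache (old->new): [lime peach bee melon]
  6. access eel: MISS. Cache (old->new): [lime peach bee melon eel]
  7. access melon: HIT. Cache (old->new): [lime peach bee melon eel]
  8. access eel: HIT. Cache (old->new): [lime peach bee melon eel]
  9. access melon: HIT. Cache (old->new): [lime peach bee melon eel]
  10. access lime: HIT. Cache (old->new): [lime peach bee melon eel]
  11. access dog: MISS. Cache (old->new): [lime peach bee melon eel dog]
  12. access elk: MISS. Cache (old->new): [lime peach bee melon eel dog elk]
  13. access elk: HIT. Cache (old->new): [lime peach bee melon eel dog elk]
  14. access plum: MISS, evict lime. Cache (old->new): [peach bee melon eel dog elk plum]
  15. access dog: HIT. Cache (old->new): [peach bee melon eel dog elk plum]
  16. access lime: MISS, evict peach. Cache (old->new): [bee melon eel dog elk plum lime]
  17. access dog: HIT. Cache (old->new): [bee melon eel dog elk plum lime]
  18. access melon: HIT. Cache (old->new): [bee melon eel dog elk plum lime]
  19. access dog: HIT. Cache (old->new): [bee melon eel dog elk plum lime]
  20. access lime: HIT. Cache (old->new): [bee melon eel dog elk plum lime]
  21. access peach: MISS, evict bee. Cache (old->new): [melon eel dog elk plum lime peach]
  22. access lime: HIT. Cache (old->new): [melon eel dog elk plum lime peach]
  23. access melon: HIT. Cache (old->new): [melon eel dog elk plum lime peach]
  24. access eel: HIT. Cache (old->new): [melon eel dog elk plum lime peach]
  25. access lime: HIT. Cache (old->new): [melon eel dog elk plum lime peach]
  26. access dog: HIT. Cache (old->new): [melon eel dog elk plum lime peach]
  27. access elk: HIT. Cache (old->new): [melon eel dog elk plum lime peach]
  28. access bee: MISS, evict melon. Cache (old->new): [eel dog elk plum lime peach bee]
  29. access melon: MISS, evict eel. Cache (old->new): [dog elk plum lime peach bee melon]
  30. access lime: HIT. Cache (old->new): [dog elk plum lime peach bee melon]
  31. access dog: HIT. Cache (old->new): [dog elk plum lime peach bee melon]
  32. access lemon: MISS, evict dog. Cache (old->new): [elk plum lime peach bee melon lemon]
  33. access elk: HIT. Cache (old->new): [elk plum lime peach bee melon lemon]
  34. access eel: MISS, evict elk. Cache (old->new): [plum lime peach bee melon lemon eel]
  35. access eel: HIT. Cache (old->new): [plum lime peach bee melon lemon eel]
  36. access lime: HIT. Cache (old->new): [plum lime peach bee melon lemon eel]
  37. access plum: HIT. Cache (old->new): [plum lime peach bee melon lemon eel]
  38. access lime: HIT. Cache (old->new): [plum lime peach bee melon lemon eel]
  39. access lemon: HIT. Cache (old->new): [plum lime peach bee melon lemon eel]
  40. access plum: HIT. Cache (old->new): [plum lime peach bee melon lemon eel]
Total: 26 hits, 14 misses, 7 evictions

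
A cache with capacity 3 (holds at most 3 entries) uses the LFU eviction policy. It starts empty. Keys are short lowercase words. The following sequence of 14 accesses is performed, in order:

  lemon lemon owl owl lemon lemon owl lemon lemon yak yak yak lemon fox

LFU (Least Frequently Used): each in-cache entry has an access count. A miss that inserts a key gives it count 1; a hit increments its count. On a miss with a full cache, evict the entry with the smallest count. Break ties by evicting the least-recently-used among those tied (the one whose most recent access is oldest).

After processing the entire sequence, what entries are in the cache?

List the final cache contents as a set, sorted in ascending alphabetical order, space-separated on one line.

LFU simulation (capacity=3):
  1. access lemon: MISS. Cache: [lemon(c=1)]
  2. access lemon: HIT, count now 2. Cache: [lemon(c=2)]
  3. access owl: MISS. Cache: [owl(c=1) lemon(c=2)]
  4. access owl: HIT, count now 2. Cache: [lemon(c=2) owl(c=2)]
  5. access lemon: HIT, count now 3. Cache: [owl(c=2) lemon(c=3)]
  6. access lemon: HIT, count now 4. Cache: [owl(c=2) lemon(c=4)]
  7. access owl: HIT, count now 3. Cache: [owl(c=3) lemon(c=4)]
  8. access lemon: HIT, count now 5. Cache: [owl(c=3) lemon(c=5)]
  9. access lemon: HIT, count now 6. Cache: [owl(c=3) lemon(c=6)]
  10. access yak: MISS. Cache: [yak(c=1) owl(c=3) lemon(c=6)]
  11. access yak: HIT, count now 2. Cache: [yak(c=2) owl(c=3) lemon(c=6)]
  12. access yak: HIT, count now 3. Cache: [owl(c=3) yak(c=3) lemon(c=6)]
  13. access lemon: HIT, count now 7. Cache: [owl(c=3) yak(c=3) lemon(c=7)]
  14. access fox: MISS, evict owl(c=3). Cache: [fox(c=1) yak(c=3) lemon(c=7)]
Total: 10 hits, 4 misses, 1 evictions

Answer: fox lemon yak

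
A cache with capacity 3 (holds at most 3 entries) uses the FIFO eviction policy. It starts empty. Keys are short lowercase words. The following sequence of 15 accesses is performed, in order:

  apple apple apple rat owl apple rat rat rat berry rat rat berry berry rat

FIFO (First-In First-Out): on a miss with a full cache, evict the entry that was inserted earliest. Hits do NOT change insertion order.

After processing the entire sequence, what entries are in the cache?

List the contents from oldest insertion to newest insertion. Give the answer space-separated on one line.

FIFO simulation (capacity=3):
  1. access apple: MISS. Cache (old->new): [apple]
  2. access apple: HIT. Cache (old->new): [apple]
  3. access apple: HIT. Cache (old->new): [apple]
  4. access rat: MISS. Cache (old->new): [apple rat]
  5. access owl: MISS. Cache (old->new): [apple rat owl]
  6. access apple: HIT. Cache (old->new): [apple rat owl]
  7. access rat: HIT. Cache (old->new): [apple rat owl]
  8. access rat: HIT. Cache (old->new): [apple rat owl]
  9. access rat: HIT. Cache (old->new): [apple rat owl]
  10. access berry: MISS, evict apple. Cache (old->new): [rat owl berry]
  11. access rat: HIT. Cache (old->new): [rat owl berry]
  12. access rat: HIT. Cache (old->new): [rat owl berry]
  13. access berry: HIT. Cache (old->new): [rat owl berry]
  14. access berry: HIT. Cache (old->new): [rat owl berry]
  15. access rat: HIT. Cache (old->new): [rat owl berry]
Total: 11 hits, 4 misses, 1 evictions

Answer: rat owl berry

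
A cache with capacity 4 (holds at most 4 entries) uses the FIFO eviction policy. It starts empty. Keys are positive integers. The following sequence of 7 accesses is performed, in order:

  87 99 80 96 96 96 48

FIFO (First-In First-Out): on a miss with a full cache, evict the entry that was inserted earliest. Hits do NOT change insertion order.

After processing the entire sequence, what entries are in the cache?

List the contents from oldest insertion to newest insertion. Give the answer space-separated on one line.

Answer: 99 80 96 48

Derivation:
FIFO simulation (capacity=4):
  1. access 87: MISS. Cache (old->new): [87]
  2. access 99: MISS. Cache (old->new): [87 99]
  3. access 80: MISS. Cache (old->new): [87 99 80]
  4. access 96: MISS. Cache (old->new): [87 99 80 96]
  5. access 96: HIT. Cache (old->new): [87 99 80 96]
  6. access 96: HIT. Cache (old->new): [87 99 80 96]
  7. access 48: MISS, evict 87. Cache (old->new): [99 80 96 48]
Total: 2 hits, 5 misses, 1 evictions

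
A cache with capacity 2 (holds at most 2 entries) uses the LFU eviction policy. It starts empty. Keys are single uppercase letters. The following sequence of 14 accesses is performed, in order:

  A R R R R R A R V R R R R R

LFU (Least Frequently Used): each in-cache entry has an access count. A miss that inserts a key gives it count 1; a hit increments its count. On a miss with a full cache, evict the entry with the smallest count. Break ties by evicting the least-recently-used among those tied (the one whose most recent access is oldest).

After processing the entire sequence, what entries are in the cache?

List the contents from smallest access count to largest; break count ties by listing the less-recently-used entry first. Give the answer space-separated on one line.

LFU simulation (capacity=2):
  1. access A: MISS. Cache: [A(c=1)]
  2. access R: MISS. Cache: [A(c=1) R(c=1)]
  3. access R: HIT, count now 2. Cache: [A(c=1) R(c=2)]
  4. access R: HIT, count now 3. Cache: [A(c=1) R(c=3)]
  5. access R: HIT, count now 4. Cache: [A(c=1) R(c=4)]
  6. access R: HIT, count now 5. Cache: [A(c=1) R(c=5)]
  7. access A: HIT, count now 2. Cache: [A(c=2) R(c=5)]
  8. access R: HIT, count now 6. Cache: [A(c=2) R(c=6)]
  9. access V: MISS, evict A(c=2). Cache: [V(c=1) R(c=6)]
  10. access R: HIT, count now 7. Cache: [V(c=1) R(c=7)]
  11. access R: HIT, count now 8. Cache: [V(c=1) R(c=8)]
  12. access R: HIT, count now 9. Cache: [V(c=1) R(c=9)]
  13. access R: HIT, count now 10. Cache: [V(c=1) R(c=10)]
  14. access R: HIT, count now 11. Cache: [V(c=1) R(c=11)]
Total: 11 hits, 3 misses, 1 evictions

Answer: V R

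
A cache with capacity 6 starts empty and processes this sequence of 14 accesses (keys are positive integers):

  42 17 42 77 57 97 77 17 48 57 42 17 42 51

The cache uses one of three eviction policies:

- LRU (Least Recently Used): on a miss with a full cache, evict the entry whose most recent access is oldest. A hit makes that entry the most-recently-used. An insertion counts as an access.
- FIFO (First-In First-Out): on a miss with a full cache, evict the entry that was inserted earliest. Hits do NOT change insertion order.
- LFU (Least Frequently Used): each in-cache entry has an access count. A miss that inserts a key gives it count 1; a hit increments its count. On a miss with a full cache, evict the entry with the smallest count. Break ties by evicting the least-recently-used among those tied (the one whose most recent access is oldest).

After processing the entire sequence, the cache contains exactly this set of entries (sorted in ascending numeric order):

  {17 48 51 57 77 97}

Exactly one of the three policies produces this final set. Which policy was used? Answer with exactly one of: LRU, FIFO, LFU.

Answer: FIFO

Derivation:
Simulating under each policy and comparing final sets:
  LRU: final set = {17 42 48 51 57 77} -> differs
  FIFO: final set = {17 48 51 57 77 97} -> MATCHES target
  LFU: final set = {17 42 48 51 57 77} -> differs
Only FIFO produces the target set.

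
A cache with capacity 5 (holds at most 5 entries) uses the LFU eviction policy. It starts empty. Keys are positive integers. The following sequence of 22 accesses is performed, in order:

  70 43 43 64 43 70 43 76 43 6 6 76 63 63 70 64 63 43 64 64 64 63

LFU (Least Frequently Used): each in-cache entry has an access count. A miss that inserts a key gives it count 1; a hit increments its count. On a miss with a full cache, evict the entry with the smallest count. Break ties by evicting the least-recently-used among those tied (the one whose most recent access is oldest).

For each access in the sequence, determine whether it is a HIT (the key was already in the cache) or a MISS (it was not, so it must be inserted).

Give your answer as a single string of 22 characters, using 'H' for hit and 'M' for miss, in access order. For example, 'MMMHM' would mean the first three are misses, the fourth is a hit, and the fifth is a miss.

Answer: MMHMHHHMHMHHMHHMHHHHHH

Derivation:
LFU simulation (capacity=5):
  1. access 70: MISS. Cache: [70(c=1)]
  2. access 43: MISS. Cache: [70(c=1) 43(c=1)]
  3. access 43: HIT, count now 2. Cache: [70(c=1) 43(c=2)]
  4. access 64: MISS. Cache: [70(c=1) 64(c=1) 43(c=2)]
  5. access 43: HIT, count now 3. Cache: [70(c=1) 64(c=1) 43(c=3)]
  6. access 70: HIT, count now 2. Cache: [64(c=1) 70(c=2) 43(c=3)]
  7. access 43: HIT, count now 4. Cache: [64(c=1) 70(c=2) 43(c=4)]
  8. access 76: MISS. Cache: [64(c=1) 76(c=1) 70(c=2) 43(c=4)]
  9. access 43: HIT, count now 5. Cache: [64(c=1) 76(c=1) 70(c=2) 43(c=5)]
  10. access 6: MISS. Cache: [64(c=1) 76(c=1) 6(c=1) 70(c=2) 43(c=5)]
  11. access 6: HIT, count now 2. Cache: [64(c=1) 76(c=1) 70(c=2) 6(c=2) 43(c=5)]
  12. access 76: HIT, count now 2. Cache: [64(c=1) 70(c=2) 6(c=2) 76(c=2) 43(c=5)]
  13. access 63: MISS, evict 64(c=1). Cache: [63(c=1) 70(c=2) 6(c=2) 76(c=2) 43(c=5)]
  14. access 63: HIT, count now 2. Cache: [70(c=2) 6(c=2) 76(c=2) 63(c=2) 43(c=5)]
  15. access 70: HIT, count now 3. Cache: [6(c=2) 76(c=2) 63(c=2) 70(c=3) 43(c=5)]
  16. access 64: MISS, evict 6(c=2). Cache: [64(c=1) 76(c=2) 63(c=2) 70(c=3) 43(c=5)]
  17. access 63: HIT, count now 3. Cache: [64(c=1) 76(c=2) 70(c=3) 63(c=3) 43(c=5)]
  18. access 43: HIT, count now 6. Cache: [64(c=1) 76(c=2) 70(c=3) 63(c=3) 43(c=6)]
  19. access 64: HIT, count now 2. Cache: [76(c=2) 64(c=2) 70(c=3) 63(c=3) 43(c=6)]
  20. access 64: HIT, count now 3. Cache: [76(c=2) 70(c=3) 63(c=3) 64(c=3) 43(c=6)]
  21. access 64: HIT, count now 4. Cache: [76(c=2) 70(c=3) 63(c=3) 64(c=4) 43(c=6)]
  22. access 63: HIT, count now 4. Cache: [76(c=2) 70(c=3) 64(c=4) 63(c=4) 43(c=6)]
Total: 15 hits, 7 misses, 2 evictions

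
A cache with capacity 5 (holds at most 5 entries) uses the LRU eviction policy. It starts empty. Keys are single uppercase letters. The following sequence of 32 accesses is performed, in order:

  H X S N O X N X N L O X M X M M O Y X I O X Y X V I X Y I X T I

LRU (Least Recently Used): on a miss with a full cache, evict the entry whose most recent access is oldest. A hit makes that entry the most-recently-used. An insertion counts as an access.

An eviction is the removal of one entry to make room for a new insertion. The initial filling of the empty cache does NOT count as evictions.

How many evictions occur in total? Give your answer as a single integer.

LRU simulation (capacity=5):
  1. access H: MISS. Cache (LRU->MRU): [H]
  2. access X: MISS. Cache (LRU->MRU): [H X]
  3. access S: MISS. Cache (LRU->MRU): [H X S]
  4. access N: MISS. Cache (LRU->MRU): [H X S N]
  5. access O: MISS. Cache (LRU->MRU): [H X S N O]
  6. access X: HIT. Cache (LRU->MRU): [H S N O X]
  7. access N: HIT. Cache (LRU->MRU): [H S O X N]
  8. access X: HIT. Cache (LRU->MRU): [H S O N X]
  9. access N: HIT. Cache (LRU->MRU): [H S O X N]
  10. access L: MISS, evict H. Cache (LRU->MRU): [S O X N L]
  11. access O: HIT. Cache (LRU->MRU): [S X N L O]
  12. access X: HIT. Cache (LRU->MRU): [S N L O X]
  13. access M: MISS, evict S. Cache (LRU->MRU): [N L O X M]
  14. access X: HIT. Cache (LRU->MRU): [N L O M X]
  15. access M: HIT. Cache (LRU->MRU): [N L O X M]
  16. access M: HIT. Cache (LRU->MRU): [N L O X M]
  17. access O: HIT. Cache (LRU->MRU): [N L X M O]
  18. access Y: MISS, evict N. Cache (LRU->MRU): [L X M O Y]
  19. access X: HIT. Cache (LRU->MRU): [L M O Y X]
  20. access I: MISS, evict L. Cache (LRU->MRU): [M O Y X I]
  21. access O: HIT. Cache (LRU->MRU): [M Y X I O]
  22. access X: HIT. Cache (LRU->MRU): [M Y I O X]
  23. access Y: HIT. Cache (LRU->MRU): [M I O X Y]
  24. access X: HIT. Cache (LRU->MRU): [M I O Y X]
  25. access V: MISS, evict M. Cache (LRU->MRU): [I O Y X V]
  26. access I: HIT. Cache (LRU->MRU): [O Y X V I]
  27. access X: HIT. Cache (LRU->MRU): [O Y V I X]
  28. access Y: HIT. Cache (LRU->MRU): [O V I X Y]
  29. access I: HIT. Cache (LRU->MRU): [O V X Y I]
  30. access X: HIT. Cache (LRU->MRU): [O V Y I X]
  31. access T: MISS, evict O. Cache (LRU->MRU): [V Y I X T]
  32. access I: HIT. Cache (LRU->MRU): [V Y X T I]
Total: 21 hits, 11 misses, 6 evictions

Answer: 6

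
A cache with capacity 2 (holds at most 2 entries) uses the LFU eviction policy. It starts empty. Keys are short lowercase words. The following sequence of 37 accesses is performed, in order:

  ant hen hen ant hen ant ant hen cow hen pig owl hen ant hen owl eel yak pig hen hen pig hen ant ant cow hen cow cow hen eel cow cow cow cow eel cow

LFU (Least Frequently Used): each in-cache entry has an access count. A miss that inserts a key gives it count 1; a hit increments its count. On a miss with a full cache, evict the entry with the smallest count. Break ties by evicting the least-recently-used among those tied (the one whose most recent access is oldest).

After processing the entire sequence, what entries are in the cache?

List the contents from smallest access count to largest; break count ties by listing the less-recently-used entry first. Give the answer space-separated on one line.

LFU simulation (capacity=2):
  1. access ant: MISS. Cache: [ant(c=1)]
  2. access hen: MISS. Cache: [ant(c=1) hen(c=1)]
  3. access hen: HIT, count now 2. Cache: [ant(c=1) hen(c=2)]
  4. access ant: HIT, count now 2. Cache: [hen(c=2) ant(c=2)]
  5. access hen: HIT, count now 3. Cache: [ant(c=2) hen(c=3)]
  6. access ant: HIT, count now 3. Cache: [hen(c=3) ant(c=3)]
  7. access ant: HIT, count now 4. Cache: [hen(c=3) ant(c=4)]
  8. access hen: HIT, count now 4. Cache: [ant(c=4) hen(c=4)]
  9. access cow: MISS, evict ant(c=4). Cache: [cow(c=1) hen(c=4)]
  10. access hen: HIT, count now 5. Cache: [cow(c=1) hen(c=5)]
  11. access pig: MISS, evict cow(c=1). Cache: [pig(c=1) hen(c=5)]
  12. access owl: MISS, evict pig(c=1). Cache: [owl(c=1) hen(c=5)]
  13. access hen: HIT, count now 6. Cache: [owl(c=1) hen(c=6)]
  14. access ant: MISS, evict owl(c=1). Cache: [ant(c=1) hen(c=6)]
  15. access hen: HIT, count now 7. Cache: [ant(c=1) hen(c=7)]
  16. access owl: MISS, evict ant(c=1). Cache: [owl(c=1) hen(c=7)]
  17. access eel: MISS, evict owl(c=1). Cache: [eel(c=1) hen(c=7)]
  18. access yak: MISS, evict eel(c=1). Cache: [yak(c=1) hen(c=7)]
  19. access pig: MISS, evict yak(c=1). Cache: [pig(c=1) hen(c=7)]
  20. access hen: HIT, count now 8. Cache: [pig(c=1) hen(c=8)]
  21. access hen: HIT, count now 9. Cache: [pig(c=1) hen(c=9)]
  22. access pig: HIT, count now 2. Cache: [pig(c=2) hen(c=9)]
  23. access hen: HIT, count now 10. Cache: [pig(c=2) hen(c=10)]
  24. access ant: MISS, evict pig(c=2). Cache: [ant(c=1) hen(c=10)]
  25. access ant: HIT, count now 2. Cache: [ant(c=2) hen(c=10)]
  26. access cow: MISS, evict ant(c=2). Cache: [cow(c=1) hen(c=10)]
  27. access hen: HIT, count now 11. Cache: [cow(c=1) hen(c=11)]
  28. access cow: HIT, count now 2. Cache: [cow(c=2) hen(c=11)]
  29. access cow: HIT, count now 3. Cache: [cow(c=3) hen(c=11)]
  30. access hen: HIT, count now 12. Cache: [cow(c=3) hen(c=12)]
  31. access eel: MISS, evict cow(c=3). Cache: [eel(c=1) hen(c=12)]
  32. access cow: MISS, evict eel(c=1). Cache: [cow(c=1) hen(c=12)]
  33. access cow: HIT, count now 2. Cache: [cow(c=2) hen(c=12)]
  34. access cow: HIT, count now 3. Cache: [cow(c=3) hen(c=12)]
  35. access cow: HIT, count now 4. Cache: [cow(c=4) hen(c=12)]
  36. access eel: MISS, evict cow(c=4). Cache: [eel(c=1) hen(c=12)]
  37. access cow: MISS, evict eel(c=1). Cache: [cow(c=1) hen(c=12)]
Total: 21 hits, 16 misses, 14 evictions

Answer: cow hen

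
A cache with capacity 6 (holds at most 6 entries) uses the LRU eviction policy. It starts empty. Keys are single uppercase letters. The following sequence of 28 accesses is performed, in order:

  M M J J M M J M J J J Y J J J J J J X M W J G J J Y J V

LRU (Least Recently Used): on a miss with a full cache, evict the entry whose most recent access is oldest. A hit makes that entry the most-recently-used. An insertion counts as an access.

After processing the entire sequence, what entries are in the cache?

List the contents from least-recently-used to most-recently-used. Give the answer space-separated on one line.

LRU simulation (capacity=6):
  1. access M: MISS. Cache (LRU->MRU): [M]
  2. access M: HIT. Cache (LRU->MRU): [M]
  3. access J: MISS. Cache (LRU->MRU): [M J]
  4. access J: HIT. Cache (LRU->MRU): [M J]
  5. access M: HIT. Cache (LRU->MRU): [J M]
  6. access M: HIT. Cache (LRU->MRU): [J M]
  7. access J: HIT. Cache (LRU->MRU): [M J]
  8. access M: HIT. Cache (LRU->MRU): [J M]
  9. access J: HIT. Cache (LRU->MRU): [M J]
  10. access J: HIT. Cache (LRU->MRU): [M J]
  11. access J: HIT. Cache (LRU->MRU): [M J]
  12. access Y: MISS. Cache (LRU->MRU): [M J Y]
  13. access J: HIT. Cache (LRU->MRU): [M Y J]
  14. access J: HIT. Cache (LRU->MRU): [M Y J]
  15. access J: HIT. Cache (LRU->MRU): [M Y J]
  16. access J: HIT. Cache (LRU->MRU): [M Y J]
  17. access J: HIT. Cache (LRU->MRU): [M Y J]
  18. access J: HIT. Cache (LRU->MRU): [M Y J]
  19. access X: MISS. Cache (LRU->MRU): [M Y J X]
  20. access M: HIT. Cache (LRU->MRU): [Y J X M]
  21. access W: MISS. Cache (LRU->MRU): [Y J X M W]
  22. access J: HIT. Cache (LRU->MRU): [Y X M W J]
  23. access G: MISS. Cache (LRU->MRU): [Y X M W J G]
  24. access J: HIT. Cache (LRU->MRU): [Y X M W G J]
  25. access J: HIT. Cache (LRU->MRU): [Y X M W G J]
  26. access Y: HIT. Cache (LRU->MRU): [X M W G J Y]
  27. access J: HIT. Cache (LRU->MRU): [X M W G Y J]
  28. access V: MISS, evict X. Cache (LRU->MRU): [M W G Y J V]
Total: 21 hits, 7 misses, 1 evictions

Answer: M W G Y J V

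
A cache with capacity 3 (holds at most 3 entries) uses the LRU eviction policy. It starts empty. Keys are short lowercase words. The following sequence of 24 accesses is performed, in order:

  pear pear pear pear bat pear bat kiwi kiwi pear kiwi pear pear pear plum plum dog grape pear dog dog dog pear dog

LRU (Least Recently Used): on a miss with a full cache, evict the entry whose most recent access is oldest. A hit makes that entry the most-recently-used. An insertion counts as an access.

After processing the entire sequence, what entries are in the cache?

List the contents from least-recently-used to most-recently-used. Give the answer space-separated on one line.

LRU simulation (capacity=3):
  1. access pear: MISS. Cache (LRU->MRU): [pear]
  2. access pear: HIT. Cache (LRU->MRU): [pear]
  3. access pear: HIT. Cache (LRU->MRU): [pear]
  4. access pear: HIT. Cache (LRU->MRU): [pear]
  5. access bat: MISS. Cache (LRU->MRU): [pear bat]
  6. access pear: HIT. Cache (LRU->MRU): [bat pear]
  7. access bat: HIT. Cache (LRU->MRU): [pear bat]
  8. access kiwi: MISS. Cache (LRU->MRU): [pear bat kiwi]
  9. access kiwi: HIT. Cache (LRU->MRU): [pear bat kiwi]
  10. access pear: HIT. Cache (LRU->MRU): [bat kiwi pear]
  11. access kiwi: HIT. Cache (LRU->MRU): [bat pear kiwi]
  12. access pear: HIT. Cache (LRU->MRU): [bat kiwi pear]
  13. access pear: HIT. Cache (LRU->MRU): [bat kiwi pear]
  14. access pear: HIT. Cache (LRU->MRU): [bat kiwi pear]
  15. access plum: MISS, evict bat. Cache (LRU->MRU): [kiwi pear plum]
  16. access plum: HIT. Cache (LRU->MRU): [kiwi pear plum]
  17. access dog: MISS, evict kiwi. Cache (LRU->MRU): [pear plum dog]
  18. access grape: MISS, evict pear. Cache (LRU->MRU): [plum dog grape]
  19. access pear: MISS, evict plum. Cache (LRU->MRU): [dog grape pear]
  20. access dog: HIT. Cache (LRU->MRU): [grape pear dog]
  21. access dog: HIT. Cache (LRU->MRU): [grape pear dog]
  22. access dog: HIT. Cache (LRU->MRU): [grape pear dog]
  23. access pear: HIT. Cache (LRU->MRU): [grape dog pear]
  24. access dog: HIT. Cache (LRU->MRU): [grape pear dog]
Total: 17 hits, 7 misses, 4 evictions

Answer: grape pear dog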